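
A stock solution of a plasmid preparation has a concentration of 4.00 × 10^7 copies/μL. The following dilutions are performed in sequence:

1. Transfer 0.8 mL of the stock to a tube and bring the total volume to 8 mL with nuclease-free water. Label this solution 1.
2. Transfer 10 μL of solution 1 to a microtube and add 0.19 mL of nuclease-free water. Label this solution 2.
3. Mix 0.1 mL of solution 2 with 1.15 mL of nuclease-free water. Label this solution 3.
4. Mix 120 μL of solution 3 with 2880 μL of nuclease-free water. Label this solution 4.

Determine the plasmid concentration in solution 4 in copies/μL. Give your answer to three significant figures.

640 copies/μL

Step 1: 0.8 mL brought to 8 mL → factor 8/0.8 = 10
Step 2: 10 μL + 0.19 mL = 200 μL total → factor 200/10 = 20
Step 3: 0.1 mL + 1.15 mL = 1.25 mL total → factor 1.25/0.1 = 12.5
Step 4: 120 μL + 2880 μL = 3000 μL total → factor 3000/120 = 25
Overall dilution factor = 10 × 20 × 12.5 × 25 = 62500
Final = 4.00 × 10^7 copies/μL / 62500 = 640 copies/μL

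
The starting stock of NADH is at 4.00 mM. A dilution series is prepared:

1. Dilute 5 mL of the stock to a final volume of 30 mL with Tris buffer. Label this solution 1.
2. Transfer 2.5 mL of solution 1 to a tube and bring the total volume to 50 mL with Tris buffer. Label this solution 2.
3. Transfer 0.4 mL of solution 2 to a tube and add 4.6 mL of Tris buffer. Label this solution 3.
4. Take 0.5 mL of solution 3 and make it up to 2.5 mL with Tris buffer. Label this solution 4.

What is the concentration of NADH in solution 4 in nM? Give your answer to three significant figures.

Step 1: 5 mL brought to 30 mL → factor 30/5 = 6
Step 2: 2.5 mL brought to 50 mL → factor 50/2.5 = 20
Step 3: 0.4 mL + 4.6 mL = 5 mL total → factor 5/0.4 = 12.5
Step 4: 0.5 mL brought to 2.5 mL → factor 2.5/0.5 = 5
Overall dilution factor = 6 × 20 × 12.5 × 5 = 7500
Final = 4.00 mM / 7500 = 0.0005333 mM = 533 nM

533 nM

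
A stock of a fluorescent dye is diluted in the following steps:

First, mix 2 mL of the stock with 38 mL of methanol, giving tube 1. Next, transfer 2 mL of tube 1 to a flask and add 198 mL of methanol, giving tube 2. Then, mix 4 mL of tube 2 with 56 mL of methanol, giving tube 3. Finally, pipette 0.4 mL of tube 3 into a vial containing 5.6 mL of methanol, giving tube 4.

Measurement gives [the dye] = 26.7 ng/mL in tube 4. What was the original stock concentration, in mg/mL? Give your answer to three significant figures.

12.0 mg/mL

Step 1: 2 mL + 38 mL = 40 mL total → factor 40/2 = 20
Step 2: 2 mL + 198 mL = 200 mL total → factor 200/2 = 100
Step 3: 4 mL + 56 mL = 60 mL total → factor 60/4 = 15
Step 4: 0.4 mL + 5.6 mL = 6 mL total → factor 6/0.4 = 15
Overall dilution factor = 20 × 100 × 15 × 15 = 4.5 × 10^5
Stock = 26.7 ng/mL × 4.5 × 10^5 = 1.202 × 10^7 ng/mL = 12.0 mg/mL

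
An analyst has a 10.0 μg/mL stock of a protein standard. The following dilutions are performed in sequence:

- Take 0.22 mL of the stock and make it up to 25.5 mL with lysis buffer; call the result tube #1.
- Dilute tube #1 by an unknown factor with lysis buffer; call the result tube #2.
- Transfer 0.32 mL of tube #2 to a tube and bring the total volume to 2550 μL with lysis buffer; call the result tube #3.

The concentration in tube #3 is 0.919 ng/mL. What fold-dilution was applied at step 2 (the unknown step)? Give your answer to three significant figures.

11.8-fold

Step 1: 0.22 mL brought to 25.5 mL → factor 25.5/0.22 = 115.91
Step 2: unknown factor x
Step 3: 0.32 mL brought to 2550 μL → factor 2.55/0.32 = 7.9688
Product of known-step factors = 923.65
Overall factor = 10.0 μg/mL / (0.919 ng/mL) = 10881
x = 10881 / 923.65 = 11.8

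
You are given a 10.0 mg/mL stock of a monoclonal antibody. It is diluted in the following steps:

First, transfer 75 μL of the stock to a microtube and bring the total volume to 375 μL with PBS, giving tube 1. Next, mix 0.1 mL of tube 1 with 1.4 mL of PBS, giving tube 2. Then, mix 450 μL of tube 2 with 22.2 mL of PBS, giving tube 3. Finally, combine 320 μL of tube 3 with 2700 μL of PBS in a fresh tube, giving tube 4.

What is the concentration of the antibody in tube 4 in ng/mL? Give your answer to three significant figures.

281 ng/mL

Step 1: 75 μL brought to 375 μL → factor 375/75 = 5
Step 2: 0.1 mL + 1.4 mL = 1.5 mL total → factor 1.5/0.1 = 15
Step 3: 450 μL + 22.2 mL = 22650 μL total → factor 22650/450 = 50.333
Step 4: 320 μL + 2700 μL = 3020 μL total → factor 3020/320 = 9.4375
Overall dilution factor = 5 × 15 × 50.333 × 9.4375 = 35627
Final = 10.0 mg/mL / 35627 = 0.0002807 mg/mL = 281 ng/mL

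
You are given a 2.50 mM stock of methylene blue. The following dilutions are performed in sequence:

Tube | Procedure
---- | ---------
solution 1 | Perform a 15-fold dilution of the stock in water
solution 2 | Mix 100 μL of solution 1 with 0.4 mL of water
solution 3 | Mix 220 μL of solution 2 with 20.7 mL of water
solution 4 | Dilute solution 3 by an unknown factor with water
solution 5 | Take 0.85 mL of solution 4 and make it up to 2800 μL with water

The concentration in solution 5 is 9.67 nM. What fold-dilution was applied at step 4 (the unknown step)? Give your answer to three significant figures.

11.0-fold

Step 1: 15-fold → factor 15
Step 2: 100 μL + 0.4 mL = 500 μL total → factor 500/100 = 5
Step 3: 220 μL + 20.7 mL = 20920 μL total → factor 20920/220 = 95.091
Step 4: unknown factor x
Step 5: 0.85 mL brought to 2800 μL → factor 2.8/0.85 = 3.2941
Product of known-step factors = 23493
Overall factor = 2.50 mM / (9.67 nM) = 2.5853 × 10^5
x = 2.5853 × 10^5 / 23493 = 11.0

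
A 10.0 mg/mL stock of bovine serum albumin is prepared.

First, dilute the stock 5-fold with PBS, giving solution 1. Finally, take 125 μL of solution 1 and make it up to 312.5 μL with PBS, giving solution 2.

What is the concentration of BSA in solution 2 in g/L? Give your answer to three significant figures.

Step 1: 5-fold → factor 5
Step 2: 125 μL brought to 312.5 μL → factor 312.5/125 = 2.5
Overall dilution factor = 5 × 2.5 = 12.5
Final = 10.0 mg/mL / 12.5 = 0.8000 mg/mL = 0.800 g/L

0.800 g/L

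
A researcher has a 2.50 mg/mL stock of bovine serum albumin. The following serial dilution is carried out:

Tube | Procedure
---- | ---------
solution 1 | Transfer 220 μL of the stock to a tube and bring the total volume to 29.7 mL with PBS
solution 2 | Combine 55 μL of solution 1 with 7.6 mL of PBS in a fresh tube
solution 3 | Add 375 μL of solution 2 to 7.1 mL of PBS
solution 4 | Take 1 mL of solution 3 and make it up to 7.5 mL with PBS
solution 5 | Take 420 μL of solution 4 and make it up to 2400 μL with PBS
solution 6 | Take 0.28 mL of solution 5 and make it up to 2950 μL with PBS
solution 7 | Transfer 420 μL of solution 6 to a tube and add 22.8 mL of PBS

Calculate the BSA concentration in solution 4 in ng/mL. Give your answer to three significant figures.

0.890 ng/mL

Step 1: 220 μL brought to 29.7 mL → factor 29700/220 = 135
Step 2: 55 μL + 7.6 mL = 7655 μL total → factor 7655/55 = 139.18
Step 3: 375 μL + 7.1 mL = 7475 μL total → factor 7475/375 = 19.933
Step 4: 1 mL brought to 7.5 mL → factor 7.5/1 = 7.5
Dilution factor through solution 4 = 135 × 139.18 × 19.933 × 7.5 = 2.809 × 10^6
[solution 4] = 2.50 mg/mL / 2.809 × 10^6 = 8.900 × 10^-7 mg/mL = 0.890 ng/mL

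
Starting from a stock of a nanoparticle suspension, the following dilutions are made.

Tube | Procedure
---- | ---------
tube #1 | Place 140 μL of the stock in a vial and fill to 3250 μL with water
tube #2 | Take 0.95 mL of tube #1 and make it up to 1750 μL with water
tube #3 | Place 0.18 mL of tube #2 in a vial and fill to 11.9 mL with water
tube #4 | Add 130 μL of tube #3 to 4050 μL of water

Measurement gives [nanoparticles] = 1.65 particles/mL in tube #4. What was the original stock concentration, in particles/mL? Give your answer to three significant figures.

1.50 × 10^5 particles/mL

Step 1: 140 μL brought to 3250 μL → factor 3250/140 = 23.214
Step 2: 0.95 mL brought to 1750 μL → factor 1.75/0.95 = 1.8421
Step 3: 0.18 mL brought to 11.9 mL → factor 11.9/0.18 = 66.111
Step 4: 130 μL + 4050 μL = 4180 μL total → factor 4180/130 = 32.154
Overall dilution factor = 23.214 × 1.8421 × 66.111 × 32.154 = 90903
Stock = 1.65 particles/mL × 90903 = 1.50 × 10^5 particles/mL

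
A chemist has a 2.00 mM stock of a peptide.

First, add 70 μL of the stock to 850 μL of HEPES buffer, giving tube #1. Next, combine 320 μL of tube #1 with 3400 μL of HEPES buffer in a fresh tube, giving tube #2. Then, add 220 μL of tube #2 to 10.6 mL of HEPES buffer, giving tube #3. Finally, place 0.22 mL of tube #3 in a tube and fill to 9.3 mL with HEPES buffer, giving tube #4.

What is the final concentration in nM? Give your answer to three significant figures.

Step 1: 70 μL + 850 μL = 920 μL total → factor 920/70 = 13.143
Step 2: 320 μL + 3400 μL = 3720 μL total → factor 3720/320 = 11.625
Step 3: 220 μL + 10.6 mL = 10820 μL total → factor 10820/220 = 49.182
Step 4: 0.22 mL brought to 9.3 mL → factor 9.3/0.22 = 42.273
Overall dilution factor = 13.143 × 11.625 × 49.182 × 42.273 = 3.1765 × 10^5
Final = 2.00 mM / 3.1765 × 10^5 = 6.296 × 10^-6 mM = 6.30 nM

6.30 nM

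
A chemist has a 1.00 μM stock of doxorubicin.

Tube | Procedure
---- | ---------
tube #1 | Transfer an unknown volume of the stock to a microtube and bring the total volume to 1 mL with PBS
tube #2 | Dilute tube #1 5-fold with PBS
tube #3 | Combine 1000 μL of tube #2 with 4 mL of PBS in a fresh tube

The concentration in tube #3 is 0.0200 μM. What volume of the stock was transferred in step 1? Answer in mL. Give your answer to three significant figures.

Step 1: v brought to 1 mL → factor = 1 mL/v
Step 2: 5-fold → factor 5
Step 3: 1000 μL + 4 mL = 5000 μL total → factor 5000/1000 = 5
Product of known-step factors = 25
Overall factor = 1.00 μM / (0.0200 μM) = 50
Step-1 factor = 50 / 25 = 2
v = 1 mL / 2 = 0.500 mL

0.500 mL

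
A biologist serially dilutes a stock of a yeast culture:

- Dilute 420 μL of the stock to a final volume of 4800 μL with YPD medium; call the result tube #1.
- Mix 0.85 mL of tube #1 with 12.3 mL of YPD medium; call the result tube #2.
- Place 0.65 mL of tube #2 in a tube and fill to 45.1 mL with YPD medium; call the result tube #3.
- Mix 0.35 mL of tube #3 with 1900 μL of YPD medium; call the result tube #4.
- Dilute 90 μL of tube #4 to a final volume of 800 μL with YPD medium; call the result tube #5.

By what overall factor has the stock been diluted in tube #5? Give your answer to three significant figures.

Step 1: 420 μL brought to 4800 μL → factor 4800/420 = 11.429
Step 2: 0.85 mL + 12.3 mL = 13.15 mL total → factor 13.15/0.85 = 15.471
Step 3: 0.65 mL brought to 45.1 mL → factor 45.1/0.65 = 69.385
Step 4: 0.35 mL + 1900 μL = 2.25 mL total → factor 2.25/0.35 = 6.4286
Step 5: 90 μL brought to 800 μL → factor 800/90 = 8.8889
Overall dilution factor = 11.429 × 15.471 × 69.385 × 6.4286 × 8.8889 = 7.0101 × 10^5

7.01 × 10^5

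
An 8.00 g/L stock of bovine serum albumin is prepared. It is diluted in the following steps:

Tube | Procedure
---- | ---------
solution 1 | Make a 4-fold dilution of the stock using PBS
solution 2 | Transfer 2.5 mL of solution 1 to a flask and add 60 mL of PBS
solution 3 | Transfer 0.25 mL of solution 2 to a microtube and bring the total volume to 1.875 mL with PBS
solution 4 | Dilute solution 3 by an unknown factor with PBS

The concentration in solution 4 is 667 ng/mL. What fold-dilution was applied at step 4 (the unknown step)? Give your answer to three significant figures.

Step 1: 4-fold → factor 4
Step 2: 2.5 mL + 60 mL = 62.5 mL total → factor 62.5/2.5 = 25
Step 3: 0.25 mL brought to 1.875 mL → factor 1.875/0.25 = 7.5
Step 4: unknown factor x
Product of known-step factors = 750
Overall factor = 8.00 g/L / (667 ng/mL) = 11994
x = 11994 / 750 = 16.0

16.0-fold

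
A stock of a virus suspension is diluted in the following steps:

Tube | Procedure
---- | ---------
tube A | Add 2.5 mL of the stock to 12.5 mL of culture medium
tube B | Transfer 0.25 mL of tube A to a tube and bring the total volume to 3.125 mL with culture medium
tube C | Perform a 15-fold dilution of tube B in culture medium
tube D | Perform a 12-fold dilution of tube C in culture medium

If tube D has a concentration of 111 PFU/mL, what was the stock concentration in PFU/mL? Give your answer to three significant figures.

1.50 × 10^6 PFU/mL

Step 1: 2.5 mL + 12.5 mL = 15 mL total → factor 15/2.5 = 6
Step 2: 0.25 mL brought to 3.125 mL → factor 3.125/0.25 = 12.5
Step 3: 15-fold → factor 15
Step 4: 12-fold → factor 12
Overall dilution factor = 6 × 12.5 × 15 × 12 = 13500
Stock = 111 PFU/mL × 13500 = 1.50 × 10^6 PFU/mL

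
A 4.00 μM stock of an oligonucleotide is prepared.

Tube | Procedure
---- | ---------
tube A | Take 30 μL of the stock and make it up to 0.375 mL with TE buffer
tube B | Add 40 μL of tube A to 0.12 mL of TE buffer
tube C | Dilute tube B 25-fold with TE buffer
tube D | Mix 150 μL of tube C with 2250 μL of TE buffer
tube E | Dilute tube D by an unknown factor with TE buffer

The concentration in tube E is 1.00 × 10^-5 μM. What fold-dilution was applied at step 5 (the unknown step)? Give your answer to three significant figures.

20.0-fold

Step 1: 30 μL brought to 0.375 mL → factor 375/30 = 12.5
Step 2: 40 μL + 0.12 mL = 160 μL total → factor 160/40 = 4
Step 3: 25-fold → factor 25
Step 4: 150 μL + 2250 μL = 2400 μL total → factor 2400/150 = 16
Step 5: unknown factor x
Product of known-step factors = 20000
Overall factor = 4.00 μM / (1.00 × 10^-5 μM) = 4 × 10^5
x = 4 × 10^5 / 20000 = 20.0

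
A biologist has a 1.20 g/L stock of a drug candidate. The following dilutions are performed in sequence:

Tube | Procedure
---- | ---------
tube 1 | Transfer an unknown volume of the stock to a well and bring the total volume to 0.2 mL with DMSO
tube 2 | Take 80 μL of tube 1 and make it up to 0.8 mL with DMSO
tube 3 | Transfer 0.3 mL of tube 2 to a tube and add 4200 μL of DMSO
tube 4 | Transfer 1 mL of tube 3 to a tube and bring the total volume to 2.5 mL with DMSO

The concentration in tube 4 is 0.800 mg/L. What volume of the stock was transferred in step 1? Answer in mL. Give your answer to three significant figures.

Step 1: v brought to 0.2 mL → factor = 0.2 mL/v
Step 2: 80 μL brought to 0.8 mL → factor 800/80 = 10
Step 3: 0.3 mL + 4200 μL = 4.5 mL total → factor 4.5/0.3 = 15
Step 4: 1 mL brought to 2.5 mL → factor 2.5/1 = 2.5
Product of known-step factors = 375
Overall factor = 1.20 g/L / (0.800 mg/L) = 1500
Step-1 factor = 1500 / 375 = 4
v = 0.2 mL / 4 = 0.0500 mL

0.0500 mL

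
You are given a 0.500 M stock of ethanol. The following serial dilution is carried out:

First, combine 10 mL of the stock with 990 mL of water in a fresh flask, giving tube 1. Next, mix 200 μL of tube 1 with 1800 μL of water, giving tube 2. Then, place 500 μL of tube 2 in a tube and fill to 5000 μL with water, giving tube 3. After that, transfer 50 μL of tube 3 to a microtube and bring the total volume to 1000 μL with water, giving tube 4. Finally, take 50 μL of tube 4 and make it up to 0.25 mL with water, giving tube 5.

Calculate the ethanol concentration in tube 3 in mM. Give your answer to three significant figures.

Step 1: 10 mL + 990 mL = 1000 mL total → factor 1000/10 = 100
Step 2: 200 μL + 1800 μL = 2000 μL total → factor 2000/200 = 10
Step 3: 500 μL brought to 5000 μL → factor 5000/500 = 10
Dilution factor through tube 3 = 100 × 10 × 10 = 10000
[tube 3] = 0.500 M / 10000 = 5.000 × 10^-5 M = 0.0500 mM

0.0500 mM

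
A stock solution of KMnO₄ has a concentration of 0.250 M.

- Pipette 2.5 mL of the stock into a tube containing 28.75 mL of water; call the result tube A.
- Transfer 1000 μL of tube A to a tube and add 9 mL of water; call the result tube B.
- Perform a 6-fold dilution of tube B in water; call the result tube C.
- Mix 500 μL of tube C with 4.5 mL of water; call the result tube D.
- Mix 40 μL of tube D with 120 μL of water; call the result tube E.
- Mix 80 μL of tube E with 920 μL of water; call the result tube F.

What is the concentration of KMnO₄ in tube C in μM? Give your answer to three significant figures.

Step 1: 2.5 mL + 28.75 mL = 31.25 mL total → factor 31.25/2.5 = 12.5
Step 2: 1000 μL + 9 mL = 10000 μL total → factor 10000/1000 = 10
Step 3: 6-fold → factor 6
Dilution factor through tube C = 12.5 × 10 × 6 = 750
[tube C] = 0.250 M / 750 = 0.0003333 M = 333 μM

333 μM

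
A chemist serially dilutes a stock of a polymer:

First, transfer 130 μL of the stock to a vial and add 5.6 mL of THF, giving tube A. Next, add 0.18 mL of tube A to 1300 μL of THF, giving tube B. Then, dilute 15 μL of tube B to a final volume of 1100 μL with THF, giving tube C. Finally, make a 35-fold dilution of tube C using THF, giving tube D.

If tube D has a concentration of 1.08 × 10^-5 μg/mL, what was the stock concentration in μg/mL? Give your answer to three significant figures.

10.0 μg/mL

Step 1: 130 μL + 5.6 mL = 5730 μL total → factor 5730/130 = 44.077
Step 2: 0.18 mL + 1300 μL = 1.48 mL total → factor 1.48/0.18 = 8.2222
Step 3: 15 μL brought to 1100 μL → factor 1100/15 = 73.333
Step 4: 35-fold → factor 35
Overall dilution factor = 44.077 × 8.2222 × 73.333 × 35 = 9.3019 × 10^5
Stock = 1.08 × 10^-5 μg/mL × 9.3019 × 10^5 = 10.0 μg/mL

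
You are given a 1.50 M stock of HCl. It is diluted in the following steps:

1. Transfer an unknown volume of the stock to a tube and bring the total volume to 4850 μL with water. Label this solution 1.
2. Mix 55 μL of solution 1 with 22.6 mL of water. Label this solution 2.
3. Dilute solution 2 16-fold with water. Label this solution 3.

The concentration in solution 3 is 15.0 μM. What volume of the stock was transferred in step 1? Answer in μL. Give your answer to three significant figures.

320 μL

Step 1: v brought to 4850 μL → factor = 4850 μL/v
Step 2: 55 μL + 22.6 mL = 22655 μL total → factor 22655/55 = 411.91
Step 3: 16-fold → factor 16
Product of known-step factors = 6590.5
Overall factor = 1.50 M / (15.0 μM) = 1 × 10^5
Step-1 factor = 1 × 10^5 / 6590.5 = 15.173
v = 4850 μL / 15.173 = 320 μL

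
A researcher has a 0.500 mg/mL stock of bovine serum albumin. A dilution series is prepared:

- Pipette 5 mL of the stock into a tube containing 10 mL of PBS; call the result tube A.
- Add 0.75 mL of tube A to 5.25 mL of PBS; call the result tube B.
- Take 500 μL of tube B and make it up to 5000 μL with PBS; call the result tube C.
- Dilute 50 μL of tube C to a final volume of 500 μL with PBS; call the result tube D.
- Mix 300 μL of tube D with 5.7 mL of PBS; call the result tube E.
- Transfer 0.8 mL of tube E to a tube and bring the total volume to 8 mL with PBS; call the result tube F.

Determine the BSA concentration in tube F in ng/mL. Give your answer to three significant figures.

1.04 ng/mL

Step 1: 5 mL + 10 mL = 15 mL total → factor 15/5 = 3
Step 2: 0.75 mL + 5.25 mL = 6 mL total → factor 6/0.75 = 8
Step 3: 500 μL brought to 5000 μL → factor 5000/500 = 10
Step 4: 50 μL brought to 500 μL → factor 500/50 = 10
Step 5: 300 μL + 5.7 mL = 6000 μL total → factor 6000/300 = 20
Step 6: 0.8 mL brought to 8 mL → factor 8/0.8 = 10
Overall dilution factor = 3 × 8 × 10 × 10 × 20 × 10 = 4.8 × 10^5
Final = 0.500 mg/mL / 4.8 × 10^5 = 1.042 × 10^-6 mg/mL = 1.04 ng/mL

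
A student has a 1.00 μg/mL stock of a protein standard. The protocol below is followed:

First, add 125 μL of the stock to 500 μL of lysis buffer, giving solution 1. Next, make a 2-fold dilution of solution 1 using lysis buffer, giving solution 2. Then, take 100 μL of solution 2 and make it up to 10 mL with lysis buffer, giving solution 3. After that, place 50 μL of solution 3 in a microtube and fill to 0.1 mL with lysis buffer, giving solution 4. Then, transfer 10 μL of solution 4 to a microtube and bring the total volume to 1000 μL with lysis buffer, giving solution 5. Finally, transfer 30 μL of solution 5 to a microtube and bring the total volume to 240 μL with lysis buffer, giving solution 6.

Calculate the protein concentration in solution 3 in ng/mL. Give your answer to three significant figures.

1.00 ng/mL

Step 1: 125 μL + 500 μL = 625 μL total → factor 625/125 = 5
Step 2: 2-fold → factor 2
Step 3: 100 μL brought to 10 mL → factor 10000/100 = 100
Dilution factor through solution 3 = 5 × 2 × 100 = 1000
[solution 3] = 1.00 μg/mL / 1000 = 0.001000 μg/mL = 1.00 ng/mL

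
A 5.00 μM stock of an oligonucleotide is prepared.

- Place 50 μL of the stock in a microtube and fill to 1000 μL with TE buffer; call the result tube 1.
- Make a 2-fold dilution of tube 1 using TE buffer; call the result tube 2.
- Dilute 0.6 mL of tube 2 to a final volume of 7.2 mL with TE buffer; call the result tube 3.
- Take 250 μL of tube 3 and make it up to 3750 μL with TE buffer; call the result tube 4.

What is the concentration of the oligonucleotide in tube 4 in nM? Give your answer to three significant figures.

Step 1: 50 μL brought to 1000 μL → factor 1000/50 = 20
Step 2: 2-fold → factor 2
Step 3: 0.6 mL brought to 7.2 mL → factor 7.2/0.6 = 12
Step 4: 250 μL brought to 3750 μL → factor 3750/250 = 15
Overall dilution factor = 20 × 2 × 12 × 15 = 7200
Final = 5.00 μM / 7200 = 0.0006944 μM = 0.694 nM

0.694 nM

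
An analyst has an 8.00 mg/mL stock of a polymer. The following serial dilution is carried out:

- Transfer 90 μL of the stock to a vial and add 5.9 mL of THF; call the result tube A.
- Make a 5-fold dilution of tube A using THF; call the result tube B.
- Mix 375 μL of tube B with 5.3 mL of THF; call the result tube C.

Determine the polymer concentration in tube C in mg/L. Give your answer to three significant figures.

Step 1: 90 μL + 5.9 mL = 5990 μL total → factor 5990/90 = 66.556
Step 2: 5-fold → factor 5
Step 3: 375 μL + 5.3 mL = 5675 μL total → factor 5675/375 = 15.133
Overall dilution factor = 66.556 × 5 × 15.133 = 5036
Final = 8.00 mg/mL / 5036 = 0.001589 mg/mL = 1.59 mg/L

1.59 mg/L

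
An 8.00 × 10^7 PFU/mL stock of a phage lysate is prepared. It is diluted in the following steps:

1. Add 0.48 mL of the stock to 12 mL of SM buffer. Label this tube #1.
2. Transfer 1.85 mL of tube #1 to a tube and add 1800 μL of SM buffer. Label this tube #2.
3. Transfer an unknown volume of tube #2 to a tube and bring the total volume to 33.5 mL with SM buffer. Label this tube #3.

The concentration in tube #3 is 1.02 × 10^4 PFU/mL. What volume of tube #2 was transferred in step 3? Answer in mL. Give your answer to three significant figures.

Step 1: 0.48 mL + 12 mL = 12.48 mL total → factor 12.48/0.48 = 26
Step 2: 1.85 mL + 1800 μL = 3.65 mL total → factor 3.65/1.85 = 1.973
Step 3: v brought to 33.5 mL → factor = 33.5 mL/v
Product of known-step factors = 51.297
Overall factor = 8.00 × 10^7 PFU/mL / (1.02 × 10^4 PFU/mL) = 7843.1
Step-3 factor = 7843.1 / 51.297 = 152.9
v = 33.5 mL / 152.9 = 0.219 mL

0.219 mL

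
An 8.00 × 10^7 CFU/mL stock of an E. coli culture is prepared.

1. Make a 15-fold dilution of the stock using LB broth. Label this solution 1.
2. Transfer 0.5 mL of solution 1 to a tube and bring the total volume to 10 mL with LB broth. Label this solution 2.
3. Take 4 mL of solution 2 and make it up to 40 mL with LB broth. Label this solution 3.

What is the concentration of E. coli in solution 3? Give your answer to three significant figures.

Step 1: 15-fold → factor 15
Step 2: 0.5 mL brought to 10 mL → factor 10/0.5 = 20
Step 3: 4 mL brought to 40 mL → factor 40/4 = 10
Overall dilution factor = 15 × 20 × 10 = 3000
Final = 8.00 × 10^7 CFU/mL / 3000 = 2.67 × 10^4 CFU/mL

2.67 × 10^4 CFU/mL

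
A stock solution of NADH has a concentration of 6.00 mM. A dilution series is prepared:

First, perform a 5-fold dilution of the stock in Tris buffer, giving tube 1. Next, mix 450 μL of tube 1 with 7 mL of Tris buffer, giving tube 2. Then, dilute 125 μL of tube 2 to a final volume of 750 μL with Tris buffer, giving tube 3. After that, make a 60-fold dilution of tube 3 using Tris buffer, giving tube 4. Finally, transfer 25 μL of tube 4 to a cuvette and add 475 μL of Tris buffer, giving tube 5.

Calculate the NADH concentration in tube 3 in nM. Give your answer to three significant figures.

Step 1: 5-fold → factor 5
Step 2: 450 μL + 7 mL = 7450 μL total → factor 7450/450 = 16.556
Step 3: 125 μL brought to 750 μL → factor 750/125 = 6
Dilution factor through tube 3 = 5 × 16.556 × 6 = 496.67
[tube 3] = 6.00 mM / 496.67 = 0.01208 mM = 1.21 × 10^4 nM

1.21 × 10^4 nM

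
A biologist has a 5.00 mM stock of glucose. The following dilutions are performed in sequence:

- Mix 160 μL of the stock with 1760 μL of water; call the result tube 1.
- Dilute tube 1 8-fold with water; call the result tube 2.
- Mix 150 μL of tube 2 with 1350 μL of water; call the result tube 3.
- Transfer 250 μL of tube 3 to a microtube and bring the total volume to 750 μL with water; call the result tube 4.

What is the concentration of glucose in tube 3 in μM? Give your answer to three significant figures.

Step 1: 160 μL + 1760 μL = 1920 μL total → factor 1920/160 = 12
Step 2: 8-fold → factor 8
Step 3: 150 μL + 1350 μL = 1500 μL total → factor 1500/150 = 10
Dilution factor through tube 3 = 12 × 8 × 10 = 960
[tube 3] = 5.00 mM / 960 = 0.005208 mM = 5.21 μM

5.21 μM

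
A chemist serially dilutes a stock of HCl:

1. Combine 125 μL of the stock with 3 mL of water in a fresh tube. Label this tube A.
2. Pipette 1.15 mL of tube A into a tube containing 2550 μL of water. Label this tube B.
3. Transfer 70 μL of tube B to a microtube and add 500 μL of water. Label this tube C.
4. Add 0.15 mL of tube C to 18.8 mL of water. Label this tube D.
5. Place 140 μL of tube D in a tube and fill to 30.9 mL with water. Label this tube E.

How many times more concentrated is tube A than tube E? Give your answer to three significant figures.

Step 1: 125 μL + 3 mL = 3125 μL total → factor 3125/125 = 25
Step 2: 1.15 mL + 2550 μL = 3.7 mL total → factor 3.7/1.15 = 3.2174
Step 3: 70 μL + 500 μL = 570 μL total → factor 570/70 = 8.1429
Step 4: 0.15 mL + 18.8 mL = 18.95 mL total → factor 18.95/0.15 = 126.33
Step 5: 140 μL brought to 30.9 mL → factor 30900/140 = 220.71
Dilution factor to tube A = 25; to tube E = 1.8263 × 10^7
[tube A]/[tube E] = (factor to tube E)/(factor to tube A) = 1.8263 × 10^7/25 = 7.31 × 10^5

7.31 × 10^5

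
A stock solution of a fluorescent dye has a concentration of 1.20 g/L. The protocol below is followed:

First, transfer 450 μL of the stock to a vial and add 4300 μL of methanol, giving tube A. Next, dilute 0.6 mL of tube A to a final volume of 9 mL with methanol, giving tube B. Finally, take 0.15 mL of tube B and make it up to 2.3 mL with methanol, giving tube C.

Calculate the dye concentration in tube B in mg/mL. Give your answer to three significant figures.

0.00758 mg/mL

Step 1: 450 μL + 4300 μL = 4750 μL total → factor 4750/450 = 10.556
Step 2: 0.6 mL brought to 9 mL → factor 9/0.6 = 15
Dilution factor through tube B = 10.556 × 15 = 158.33
[tube B] = 1.20 g/L / 158.33 = 0.007579 g/L = 0.00758 mg/mL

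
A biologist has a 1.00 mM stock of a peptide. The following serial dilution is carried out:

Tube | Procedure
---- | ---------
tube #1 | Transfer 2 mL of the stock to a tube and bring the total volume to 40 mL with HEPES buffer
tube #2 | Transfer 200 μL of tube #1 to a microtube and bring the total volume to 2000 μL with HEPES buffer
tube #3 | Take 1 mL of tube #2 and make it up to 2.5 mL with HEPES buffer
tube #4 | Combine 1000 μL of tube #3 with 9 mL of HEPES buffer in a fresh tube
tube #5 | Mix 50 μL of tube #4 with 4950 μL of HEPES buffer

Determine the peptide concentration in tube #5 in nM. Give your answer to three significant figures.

2.00 nM

Step 1: 2 mL brought to 40 mL → factor 40/2 = 20
Step 2: 200 μL brought to 2000 μL → factor 2000/200 = 10
Step 3: 1 mL brought to 2.5 mL → factor 2.5/1 = 2.5
Step 4: 1000 μL + 9 mL = 10000 μL total → factor 10000/1000 = 10
Step 5: 50 μL + 4950 μL = 5000 μL total → factor 5000/50 = 100
Overall dilution factor = 20 × 10 × 2.5 × 10 × 100 = 5 × 10^5
Final = 1.00 mM / 5 × 10^5 = 2.000 × 10^-6 mM = 2.00 nM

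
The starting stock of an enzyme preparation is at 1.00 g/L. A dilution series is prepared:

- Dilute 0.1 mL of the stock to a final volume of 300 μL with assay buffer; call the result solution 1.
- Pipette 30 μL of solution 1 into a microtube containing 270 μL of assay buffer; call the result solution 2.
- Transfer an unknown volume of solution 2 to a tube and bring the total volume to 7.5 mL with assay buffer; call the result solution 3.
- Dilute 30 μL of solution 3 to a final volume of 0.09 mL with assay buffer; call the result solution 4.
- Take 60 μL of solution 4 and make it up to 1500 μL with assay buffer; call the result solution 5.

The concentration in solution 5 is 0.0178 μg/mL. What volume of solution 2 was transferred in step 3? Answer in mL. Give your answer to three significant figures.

Step 1: 0.1 mL brought to 300 μL → factor 0.3/0.1 = 3
Step 2: 30 μL + 270 μL = 300 μL total → factor 300/30 = 10
Step 3: v brought to 7.5 mL → factor = 7.5 mL/v
Step 4: 30 μL brought to 0.09 mL → factor 90/30 = 3
Step 5: 60 μL brought to 1500 μL → factor 1500/60 = 25
Product of known-step factors = 2250
Overall factor = 1.00 g/L / (0.0178 μg/mL) = 56180
Step-3 factor = 56180 / 2250 = 24.969
v = 7.5 mL / 24.969 = 0.300 mL

0.300 mL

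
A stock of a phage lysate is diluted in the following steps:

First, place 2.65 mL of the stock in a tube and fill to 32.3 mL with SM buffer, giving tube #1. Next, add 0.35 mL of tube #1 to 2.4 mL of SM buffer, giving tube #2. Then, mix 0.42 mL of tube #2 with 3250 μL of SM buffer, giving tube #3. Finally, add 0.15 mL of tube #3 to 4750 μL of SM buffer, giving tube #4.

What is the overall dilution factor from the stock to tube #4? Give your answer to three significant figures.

Step 1: 2.65 mL brought to 32.3 mL → factor 32.3/2.65 = 12.189
Step 2: 0.35 mL + 2.4 mL = 2.75 mL total → factor 2.75/0.35 = 7.8571
Step 3: 0.42 mL + 3250 μL = 3.67 mL total → factor 3.67/0.42 = 8.7381
Step 4: 0.15 mL + 4750 μL = 4.9 mL total → factor 4.9/0.15 = 32.667
Overall dilution factor = 12.189 × 7.8571 × 8.7381 × 32.667 = 27336

2.73 × 10^4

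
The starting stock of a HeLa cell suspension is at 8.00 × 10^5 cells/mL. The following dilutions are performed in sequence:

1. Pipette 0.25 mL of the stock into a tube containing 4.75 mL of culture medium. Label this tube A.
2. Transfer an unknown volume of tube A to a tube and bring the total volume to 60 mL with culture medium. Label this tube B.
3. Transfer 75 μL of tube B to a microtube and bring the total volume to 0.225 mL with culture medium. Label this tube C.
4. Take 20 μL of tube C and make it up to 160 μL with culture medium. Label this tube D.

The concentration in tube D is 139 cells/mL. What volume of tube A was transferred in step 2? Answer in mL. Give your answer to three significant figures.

5.00 mL

Step 1: 0.25 mL + 4.75 mL = 5 mL total → factor 5/0.25 = 20
Step 2: v brought to 60 mL → factor = 60 mL/v
Step 3: 75 μL brought to 0.225 mL → factor 225/75 = 3
Step 4: 20 μL brought to 160 μL → factor 160/20 = 8
Product of known-step factors = 480
Overall factor = 8.00 × 10^5 cells/mL / (139 cells/mL) = 5755.4
Step-2 factor = 5755.4 / 480 = 11.99
v = 60 mL / 11.99 = 5.00 mL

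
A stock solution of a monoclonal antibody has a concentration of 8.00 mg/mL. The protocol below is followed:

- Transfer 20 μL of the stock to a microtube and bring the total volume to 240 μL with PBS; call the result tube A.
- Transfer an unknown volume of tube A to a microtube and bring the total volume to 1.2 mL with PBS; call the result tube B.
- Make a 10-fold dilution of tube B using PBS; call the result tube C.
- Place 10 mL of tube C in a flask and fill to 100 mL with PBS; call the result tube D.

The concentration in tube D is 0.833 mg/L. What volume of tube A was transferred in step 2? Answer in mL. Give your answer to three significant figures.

Step 1: 20 μL brought to 240 μL → factor 240/20 = 12
Step 2: v brought to 1.2 mL → factor = 1.2 mL/v
Step 3: 10-fold → factor 10
Step 4: 10 mL brought to 100 mL → factor 100/10 = 10
Product of known-step factors = 1200
Overall factor = 8.00 mg/mL / (0.833 mg/L) = 9603.8
Step-2 factor = 9603.8 / 1200 = 8.0032
v = 1.2 mL / 8.0032 = 0.150 mL

0.150 mL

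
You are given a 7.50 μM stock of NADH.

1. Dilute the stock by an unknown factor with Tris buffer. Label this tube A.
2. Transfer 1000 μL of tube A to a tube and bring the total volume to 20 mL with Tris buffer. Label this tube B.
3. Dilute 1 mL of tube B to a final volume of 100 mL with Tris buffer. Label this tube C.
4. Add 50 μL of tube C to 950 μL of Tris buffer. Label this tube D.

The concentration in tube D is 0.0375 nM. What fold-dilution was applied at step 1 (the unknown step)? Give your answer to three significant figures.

Step 1: unknown factor x
Step 2: 1000 μL brought to 20 mL → factor 20000/1000 = 20
Step 3: 1 mL brought to 100 mL → factor 100/1 = 100
Step 4: 50 μL + 950 μL = 1000 μL total → factor 1000/50 = 20
Product of known-step factors = 40000
Overall factor = 7.50 μM / (0.0375 nM) = 2 × 10^5
x = 2 × 10^5 / 40000 = 5.00

5.00-fold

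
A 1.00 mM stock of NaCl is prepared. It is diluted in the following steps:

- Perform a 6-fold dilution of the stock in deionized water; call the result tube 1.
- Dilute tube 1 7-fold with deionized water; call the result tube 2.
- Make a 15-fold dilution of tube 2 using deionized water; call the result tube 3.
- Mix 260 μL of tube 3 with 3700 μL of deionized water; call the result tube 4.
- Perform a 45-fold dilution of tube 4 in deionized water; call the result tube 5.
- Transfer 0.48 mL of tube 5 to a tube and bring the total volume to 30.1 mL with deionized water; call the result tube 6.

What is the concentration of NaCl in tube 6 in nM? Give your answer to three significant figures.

Step 1: 6-fold → factor 6
Step 2: 7-fold → factor 7
Step 3: 15-fold → factor 15
Step 4: 260 μL + 3700 μL = 3960 μL total → factor 3960/260 = 15.231
Step 5: 45-fold → factor 45
Step 6: 0.48 mL brought to 30.1 mL → factor 30.1/0.48 = 62.708
Overall dilution factor = 6 × 7 × 15 × 15.231 × 45 × 62.708 = 2.7077 × 10^7
Final = 1.00 mM / 2.7077 × 10^7 = 3.693 × 10^-8 mM = 0.0369 nM

0.0369 nM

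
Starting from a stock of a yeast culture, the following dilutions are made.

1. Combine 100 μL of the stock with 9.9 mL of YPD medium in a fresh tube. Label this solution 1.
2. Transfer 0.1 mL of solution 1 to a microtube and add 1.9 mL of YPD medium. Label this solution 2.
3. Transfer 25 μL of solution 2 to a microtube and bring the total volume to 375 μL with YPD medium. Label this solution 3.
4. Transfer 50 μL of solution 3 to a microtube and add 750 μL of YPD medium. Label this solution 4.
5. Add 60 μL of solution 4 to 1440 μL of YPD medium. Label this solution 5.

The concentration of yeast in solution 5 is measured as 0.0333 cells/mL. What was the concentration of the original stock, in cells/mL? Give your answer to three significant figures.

Step 1: 100 μL + 9.9 mL = 10000 μL total → factor 10000/100 = 100
Step 2: 0.1 mL + 1.9 mL = 2 mL total → factor 2/0.1 = 20
Step 3: 25 μL brought to 375 μL → factor 375/25 = 15
Step 4: 50 μL + 750 μL = 800 μL total → factor 800/50 = 16
Step 5: 60 μL + 1440 μL = 1500 μL total → factor 1500/60 = 25
Overall dilution factor = 100 × 20 × 15 × 16 × 25 = 1.2 × 10^7
Stock = 0.0333 cells/mL × 1.2 × 10^7 = 4.00 × 10^5 cells/mL

4.00 × 10^5 cells/mL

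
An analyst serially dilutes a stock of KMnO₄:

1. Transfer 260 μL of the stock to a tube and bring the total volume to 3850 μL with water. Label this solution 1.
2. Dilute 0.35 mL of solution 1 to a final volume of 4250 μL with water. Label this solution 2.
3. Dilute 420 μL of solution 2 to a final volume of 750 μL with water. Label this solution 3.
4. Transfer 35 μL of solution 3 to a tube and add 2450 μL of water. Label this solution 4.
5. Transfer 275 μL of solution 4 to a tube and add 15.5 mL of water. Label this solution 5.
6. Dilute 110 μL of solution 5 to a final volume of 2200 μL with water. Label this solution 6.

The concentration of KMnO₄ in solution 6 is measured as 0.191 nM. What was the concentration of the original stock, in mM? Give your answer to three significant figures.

5.00 mM

Step 1: 260 μL brought to 3850 μL → factor 3850/260 = 14.808
Step 2: 0.35 mL brought to 4250 μL → factor 4.25/0.35 = 12.143
Step 3: 420 μL brought to 750 μL → factor 750/420 = 1.7857
Step 4: 35 μL + 2450 μL = 2485 μL total → factor 2485/35 = 71
Step 5: 275 μL + 15.5 mL = 15775 μL total → factor 15775/275 = 57.364
Step 6: 110 μL brought to 2200 μL → factor 2200/110 = 20
Overall dilution factor = 14.808 × 12.143 × 1.7857 × 71 × 57.364 × 20 = 2.6154 × 10^7
Stock = 0.191 nM × 2.6154 × 10^7 = 4.995 × 10^6 nM = 5.00 mM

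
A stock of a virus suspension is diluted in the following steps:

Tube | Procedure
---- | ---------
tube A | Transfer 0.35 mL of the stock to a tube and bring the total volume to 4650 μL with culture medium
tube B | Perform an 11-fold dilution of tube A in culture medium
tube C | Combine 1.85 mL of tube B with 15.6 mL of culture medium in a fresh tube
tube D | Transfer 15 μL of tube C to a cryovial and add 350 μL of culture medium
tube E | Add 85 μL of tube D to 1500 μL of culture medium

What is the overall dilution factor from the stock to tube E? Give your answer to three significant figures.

6.25 × 10^5

Step 1: 0.35 mL brought to 4650 μL → factor 4.65/0.35 = 13.286
Step 2: 11-fold → factor 11
Step 3: 1.85 mL + 15.6 mL = 17.45 mL total → factor 17.45/1.85 = 9.4324
Step 4: 15 μL + 350 μL = 365 μL total → factor 365/15 = 24.333
Step 5: 85 μL + 1500 μL = 1585 μL total → factor 1585/85 = 18.647
Overall dilution factor = 13.286 × 11 × 9.4324 × 24.333 × 18.647 = 6.2548 × 10^5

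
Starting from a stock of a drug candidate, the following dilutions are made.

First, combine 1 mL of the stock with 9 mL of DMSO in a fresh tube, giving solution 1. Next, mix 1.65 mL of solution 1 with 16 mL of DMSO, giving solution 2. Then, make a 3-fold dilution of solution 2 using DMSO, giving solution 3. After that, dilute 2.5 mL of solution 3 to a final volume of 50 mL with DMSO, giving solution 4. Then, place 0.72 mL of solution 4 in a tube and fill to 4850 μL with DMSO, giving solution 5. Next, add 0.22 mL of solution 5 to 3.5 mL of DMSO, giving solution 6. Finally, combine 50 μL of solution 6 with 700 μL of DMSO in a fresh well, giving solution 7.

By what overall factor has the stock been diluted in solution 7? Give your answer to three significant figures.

1.10 × 10^7

Step 1: 1 mL + 9 mL = 10 mL total → factor 10/1 = 10
Step 2: 1.65 mL + 16 mL = 17.65 mL total → factor 17.65/1.65 = 10.697
Step 3: 3-fold → factor 3
Step 4: 2.5 mL brought to 50 mL → factor 50/2.5 = 20
Step 5: 0.72 mL brought to 4850 μL → factor 4.85/0.72 = 6.7361
Step 6: 0.22 mL + 3.5 mL = 3.72 mL total → factor 3.72/0.22 = 16.909
Step 7: 50 μL + 700 μL = 750 μL total → factor 750/50 = 15
Overall dilution factor = 10 × 10.697 × 3 × 20 × 6.7361 × 16.909 × 15 = 1.0966 × 10^7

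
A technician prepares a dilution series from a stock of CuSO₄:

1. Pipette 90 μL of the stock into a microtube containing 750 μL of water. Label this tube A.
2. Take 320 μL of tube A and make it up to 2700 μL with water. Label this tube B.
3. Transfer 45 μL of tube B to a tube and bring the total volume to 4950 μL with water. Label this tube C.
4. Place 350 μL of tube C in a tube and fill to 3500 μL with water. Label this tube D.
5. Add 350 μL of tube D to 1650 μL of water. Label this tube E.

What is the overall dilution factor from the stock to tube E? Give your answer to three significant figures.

4.95 × 10^5

Step 1: 90 μL + 750 μL = 840 μL total → factor 840/90 = 9.3333
Step 2: 320 μL brought to 2700 μL → factor 2700/320 = 8.4375
Step 3: 45 μL brought to 4950 μL → factor 4950/45 = 110
Step 4: 350 μL brought to 3500 μL → factor 3500/350 = 10
Step 5: 350 μL + 1650 μL = 2000 μL total → factor 2000/350 = 5.7143
Overall dilution factor = 9.3333 × 8.4375 × 110 × 10 × 5.7143 = 4.95 × 10^5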